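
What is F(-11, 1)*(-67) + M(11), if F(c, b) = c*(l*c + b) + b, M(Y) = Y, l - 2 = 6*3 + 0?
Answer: -161459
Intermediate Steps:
l = 20 (l = 2 + (6*3 + 0) = 2 + (18 + 0) = 2 + 18 = 20)
F(c, b) = b + c*(b + 20*c) (F(c, b) = c*(20*c + b) + b = c*(b + 20*c) + b = b + c*(b + 20*c))
F(-11, 1)*(-67) + M(11) = (1 + 20*(-11)² + 1*(-11))*(-67) + 11 = (1 + 20*121 - 11)*(-67) + 11 = (1 + 2420 - 11)*(-67) + 11 = 2410*(-67) + 11 = -161470 + 11 = -161459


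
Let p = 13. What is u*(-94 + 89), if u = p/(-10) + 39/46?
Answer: 52/23 ≈ 2.2609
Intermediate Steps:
u = -52/115 (u = 13/(-10) + 39/46 = 13*(-⅒) + 39*(1/46) = -13/10 + 39/46 = -52/115 ≈ -0.45217)
u*(-94 + 89) = -52*(-94 + 89)/115 = -52/115*(-5) = 52/23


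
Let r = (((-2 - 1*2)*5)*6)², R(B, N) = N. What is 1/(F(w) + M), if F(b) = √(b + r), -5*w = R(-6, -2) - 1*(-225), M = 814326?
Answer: 4071630/3315634099603 - √358885/3315634099603 ≈ 1.2278e-6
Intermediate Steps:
w = -223/5 (w = -(-2 - 1*(-225))/5 = -(-2 + 225)/5 = -⅕*223 = -223/5 ≈ -44.600)
r = 14400 (r = (((-2 - 2)*5)*6)² = (-4*5*6)² = (-20*6)² = (-120)² = 14400)
F(b) = √(14400 + b) (F(b) = √(b + 14400) = √(14400 + b))
1/(F(w) + M) = 1/(√(14400 - 223/5) + 814326) = 1/(√(71777/5) + 814326) = 1/(√358885/5 + 814326) = 1/(814326 + √358885/5)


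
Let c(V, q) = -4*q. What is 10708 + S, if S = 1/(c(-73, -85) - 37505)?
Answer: 397962819/37165 ≈ 10708.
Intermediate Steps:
S = -1/37165 (S = 1/(-4*(-85) - 37505) = 1/(340 - 37505) = 1/(-37165) = -1/37165 ≈ -2.6907e-5)
10708 + S = 10708 - 1/37165 = 397962819/37165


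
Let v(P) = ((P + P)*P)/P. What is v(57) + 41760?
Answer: 41874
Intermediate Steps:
v(P) = 2*P (v(P) = ((2*P)*P)/P = (2*P²)/P = 2*P)
v(57) + 41760 = 2*57 + 41760 = 114 + 41760 = 41874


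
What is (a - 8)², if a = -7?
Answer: 225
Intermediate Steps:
(a - 8)² = (-7 - 8)² = (-15)² = 225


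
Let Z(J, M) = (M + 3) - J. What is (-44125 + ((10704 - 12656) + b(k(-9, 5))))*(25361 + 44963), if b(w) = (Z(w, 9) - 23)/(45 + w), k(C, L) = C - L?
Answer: -100449676416/31 ≈ -3.2403e+9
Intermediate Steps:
Z(J, M) = 3 + M - J (Z(J, M) = (3 + M) - J = 3 + M - J)
b(w) = (-11 - w)/(45 + w) (b(w) = ((3 + 9 - w) - 23)/(45 + w) = ((12 - w) - 23)/(45 + w) = (-11 - w)/(45 + w))
(-44125 + ((10704 - 12656) + b(k(-9, 5))))*(25361 + 44963) = (-44125 + ((10704 - 12656) + (-11 - (-9 - 1*5))/(45 + (-9 - 1*5))))*(25361 + 44963) = (-44125 + (-1952 + (-11 - (-9 - 5))/(45 + (-9 - 5))))*70324 = (-44125 + (-1952 + (-11 - 1*(-14))/(45 - 14)))*70324 = (-44125 + (-1952 + (-11 + 14)/31))*70324 = (-44125 + (-1952 + (1/31)*3))*70324 = (-44125 + (-1952 + 3/31))*70324 = (-44125 - 60509/31)*70324 = -1428384/31*70324 = -100449676416/31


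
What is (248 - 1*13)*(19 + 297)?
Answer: 74260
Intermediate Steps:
(248 - 1*13)*(19 + 297) = (248 - 13)*316 = 235*316 = 74260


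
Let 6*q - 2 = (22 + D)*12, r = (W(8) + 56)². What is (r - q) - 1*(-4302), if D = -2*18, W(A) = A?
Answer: 25277/3 ≈ 8425.7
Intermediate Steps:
D = -36
r = 4096 (r = (8 + 56)² = 64² = 4096)
q = -83/3 (q = ⅓ + ((22 - 36)*12)/6 = ⅓ + (-14*12)/6 = ⅓ + (⅙)*(-168) = ⅓ - 28 = -83/3 ≈ -27.667)
(r - q) - 1*(-4302) = (4096 - 1*(-83/3)) - 1*(-4302) = (4096 + 83/3) + 4302 = 12371/3 + 4302 = 25277/3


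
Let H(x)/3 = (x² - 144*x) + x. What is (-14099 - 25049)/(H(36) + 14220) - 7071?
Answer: -4719073/666 ≈ -7085.7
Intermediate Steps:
H(x) = -429*x + 3*x² (H(x) = 3*((x² - 144*x) + x) = 3*(x² - 143*x) = -429*x + 3*x²)
(-14099 - 25049)/(H(36) + 14220) - 7071 = (-14099 - 25049)/(3*36*(-143 + 36) + 14220) - 7071 = -39148/(3*36*(-107) + 14220) - 7071 = -39148/(-11556 + 14220) - 7071 = -39148/2664 - 7071 = -39148*1/2664 - 7071 = -9787/666 - 7071 = -4719073/666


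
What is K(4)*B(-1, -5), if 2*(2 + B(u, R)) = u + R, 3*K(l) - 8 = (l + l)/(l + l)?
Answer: -15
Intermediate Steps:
K(l) = 3 (K(l) = 8/3 + ((l + l)/(l + l))/3 = 8/3 + ((2*l)/((2*l)))/3 = 8/3 + ((2*l)*(1/(2*l)))/3 = 8/3 + (1/3)*1 = 8/3 + 1/3 = 3)
B(u, R) = -2 + R/2 + u/2 (B(u, R) = -2 + (u + R)/2 = -2 + (R + u)/2 = -2 + (R/2 + u/2) = -2 + R/2 + u/2)
K(4)*B(-1, -5) = 3*(-2 + (1/2)*(-5) + (1/2)*(-1)) = 3*(-2 - 5/2 - 1/2) = 3*(-5) = -15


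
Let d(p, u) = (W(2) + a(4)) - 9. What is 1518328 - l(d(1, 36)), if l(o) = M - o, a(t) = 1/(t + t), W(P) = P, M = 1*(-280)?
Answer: 12148809/8 ≈ 1.5186e+6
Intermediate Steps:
M = -280
a(t) = 1/(2*t)
d(p, u) = -55/8 (d(p, u) = (2 + (½)/4) - 9 = (2 + (½)*(¼)) - 9 = (2 + ⅛) - 9 = 17/8 - 9 = -55/8)
l(o) = -280 - o
1518328 - l(d(1, 36)) = 1518328 - (-280 - 1*(-55/8)) = 1518328 - (-280 + 55/8) = 1518328 - 1*(-2185/8) = 1518328 + 2185/8 = 12148809/8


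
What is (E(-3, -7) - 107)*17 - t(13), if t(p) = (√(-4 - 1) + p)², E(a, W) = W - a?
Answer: -2051 - 26*I*√5 ≈ -2051.0 - 58.138*I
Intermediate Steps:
t(p) = (p + I*√5)² (t(p) = (√(-5) + p)² = (I*√5 + p)² = (p + I*√5)²)
(E(-3, -7) - 107)*17 - t(13) = ((-7 - 1*(-3)) - 107)*17 - (13 + I*√5)² = ((-7 + 3) - 107)*17 - (13 + I*√5)² = (-4 - 107)*17 - (13 + I*√5)² = -111*17 - (13 + I*√5)² = -1887 - (13 + I*√5)²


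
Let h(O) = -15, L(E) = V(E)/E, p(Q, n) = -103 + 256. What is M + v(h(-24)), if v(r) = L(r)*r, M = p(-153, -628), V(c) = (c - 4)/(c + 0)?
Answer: 2314/15 ≈ 154.27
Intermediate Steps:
V(c) = (-4 + c)/c
p(Q, n) = 153
L(E) = (-4 + E)/E² (L(E) = ((-4 + E)/E)/E = (-4 + E)/E²)
M = 153
v(r) = (-4 + r)/r (v(r) = ((-4 + r)/r²)*r = (-4 + r)/r)
M + v(h(-24)) = 153 + (-4 - 15)/(-15) = 153 - 1/15*(-19) = 153 + 19/15 = 2314/15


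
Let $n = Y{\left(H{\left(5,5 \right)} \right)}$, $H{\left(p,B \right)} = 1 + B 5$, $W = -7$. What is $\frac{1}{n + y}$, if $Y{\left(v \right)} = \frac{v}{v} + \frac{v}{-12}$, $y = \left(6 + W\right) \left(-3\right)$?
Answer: $\frac{6}{11} \approx 0.54545$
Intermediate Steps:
$H{\left(p,B \right)} = 1 + 5 B$
$y = 3$ ($y = \left(6 - 7\right) \left(-3\right) = \left(-1\right) \left(-3\right) = 3$)
$Y{\left(v \right)} = 1 - \frac{v}{12}$ ($Y{\left(v \right)} = 1 + v \left(- \frac{1}{12}\right) = 1 - \frac{v}{12}$)
$n = - \frac{7}{6}$ ($n = 1 - \frac{1 + 5 \cdot 5}{12} = 1 - \frac{1 + 25}{12} = 1 - \frac{13}{6} = - \frac{7}{6} \approx -1.1667$)
$\frac{1}{n + y} = \frac{1}{- \frac{7}{6} + 3} = \frac{1}{\frac{11}{6}} = \frac{6}{11}$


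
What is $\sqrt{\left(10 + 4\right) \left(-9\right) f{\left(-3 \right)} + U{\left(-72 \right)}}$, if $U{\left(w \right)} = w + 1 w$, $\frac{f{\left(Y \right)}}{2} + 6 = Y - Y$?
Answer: $6 \sqrt{38} \approx 36.987$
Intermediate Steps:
$f{\left(Y \right)} = -12$ ($f{\left(Y \right)} = -12 + 2 \left(Y - Y\right) = -12 + 2 \cdot 0 = -12 + 0 = -12$)
$U{\left(w \right)} = 2 w$ ($U{\left(w \right)} = w + w = 2 w$)
$\sqrt{\left(10 + 4\right) \left(-9\right) f{\left(-3 \right)} + U{\left(-72 \right)}} = \sqrt{\left(10 + 4\right) \left(-9\right) \left(-12\right) + 2 \left(-72\right)} = \sqrt{14 \left(-9\right) \left(-12\right) - 144} = \sqrt{\left(-126\right) \left(-12\right) - 144} = \sqrt{1512 - 144} = \sqrt{1368} = 6 \sqrt{38}$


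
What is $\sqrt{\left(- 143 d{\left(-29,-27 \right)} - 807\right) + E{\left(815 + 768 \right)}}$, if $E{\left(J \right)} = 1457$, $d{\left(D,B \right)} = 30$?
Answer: $2 i \sqrt{910} \approx 60.332 i$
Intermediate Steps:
$\sqrt{\left(- 143 d{\left(-29,-27 \right)} - 807\right) + E{\left(815 + 768 \right)}} = \sqrt{\left(\left(-143\right) 30 - 807\right) + 1457} = \sqrt{\left(-4290 - 807\right) + 1457} = \sqrt{-5097 + 1457} = \sqrt{-3640} = 2 i \sqrt{910}$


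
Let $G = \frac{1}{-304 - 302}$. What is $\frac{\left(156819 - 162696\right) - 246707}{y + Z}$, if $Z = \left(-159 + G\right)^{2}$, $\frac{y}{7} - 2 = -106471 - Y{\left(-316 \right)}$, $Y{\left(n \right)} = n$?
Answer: $\frac{92757937824}{263598135731} \approx 0.35189$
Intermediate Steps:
$y = -743071$ ($y = 14 + 7 \left(-106471 - -316\right) = 14 + 7 \left(-106471 + 316\right) = 14 + 7 \left(-106155\right) = 14 - 743085 = -743071$)
$G = - \frac{1}{606}$ ($G = \frac{1}{-606} = - \frac{1}{606} \approx -0.0016502$)
$Z = \frac{9284286025}{367236}$ ($Z = \left(-159 - \frac{1}{606}\right)^{2} = \left(- \frac{96355}{606}\right)^{2} = \frac{9284286025}{367236} \approx 25282.0$)
$\frac{\left(156819 - 162696\right) - 246707}{y + Z} = \frac{\left(156819 - 162696\right) - 246707}{-743071 + \frac{9284286025}{367236}} = \frac{\left(156819 - 162696\right) - 246707}{- \frac{263598135731}{367236}} = \left(-5877 - 246707\right) \left(- \frac{367236}{263598135731}\right) = \left(-252584\right) \left(- \frac{367236}{263598135731}\right) = \frac{92757937824}{263598135731}$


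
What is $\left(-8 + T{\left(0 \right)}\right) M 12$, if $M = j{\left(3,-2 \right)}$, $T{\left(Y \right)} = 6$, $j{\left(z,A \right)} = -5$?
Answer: $120$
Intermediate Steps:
$M = -5$
$\left(-8 + T{\left(0 \right)}\right) M 12 = \left(-8 + 6\right) \left(-5\right) 12 = \left(-2\right) \left(-5\right) 12 = 10 \cdot 12 = 120$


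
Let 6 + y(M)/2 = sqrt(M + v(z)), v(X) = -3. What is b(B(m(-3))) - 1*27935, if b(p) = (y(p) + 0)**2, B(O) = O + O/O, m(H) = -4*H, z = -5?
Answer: -27751 - 48*sqrt(10) ≈ -27903.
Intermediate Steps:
y(M) = -12 + 2*sqrt(-3 + M) (y(M) = -12 + 2*sqrt(M - 3) = -12 + 2*sqrt(-3 + M))
B(O) = 1 + O (B(O) = O + 1 = 1 + O)
b(p) = (-12 + 2*sqrt(-3 + p))**2 (b(p) = ((-12 + 2*sqrt(-3 + p)) + 0)**2 = (-12 + 2*sqrt(-3 + p))**2)
b(B(m(-3))) - 1*27935 = 4*(-6 + sqrt(-3 + (1 - 4*(-3))))**2 - 1*27935 = 4*(-6 + sqrt(-3 + (1 + 12)))**2 - 27935 = 4*(-6 + sqrt(-3 + 13))**2 - 27935 = 4*(-6 + sqrt(10))**2 - 27935 = -27935 + 4*(-6 + sqrt(10))**2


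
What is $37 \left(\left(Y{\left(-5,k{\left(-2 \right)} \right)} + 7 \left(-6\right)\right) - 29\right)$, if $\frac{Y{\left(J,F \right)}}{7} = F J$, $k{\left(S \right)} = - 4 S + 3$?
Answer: $-16872$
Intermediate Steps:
$k{\left(S \right)} = 3 - 4 S$
$Y{\left(J,F \right)} = 7 F J$
$37 \left(\left(Y{\left(-5,k{\left(-2 \right)} \right)} + 7 \left(-6\right)\right) - 29\right) = 37 \left(\left(7 \left(3 - -8\right) \left(-5\right) + 7 \left(-6\right)\right) - 29\right) = 37 \left(\left(7 \left(3 + 8\right) \left(-5\right) - 42\right) - 29\right) = 37 \left(\left(7 \cdot 11 \left(-5\right) - 42\right) - 29\right) = 37 \left(\left(-385 - 42\right) - 29\right) = 37 \left(-427 - 29\right) = 37 \left(-456\right) = -16872$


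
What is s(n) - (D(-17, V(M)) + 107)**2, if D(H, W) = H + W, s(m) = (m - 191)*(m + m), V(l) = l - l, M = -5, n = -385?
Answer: 435420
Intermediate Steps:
V(l) = 0
s(m) = 2*m*(-191 + m) (s(m) = (-191 + m)*(2*m) = 2*m*(-191 + m))
s(n) - (D(-17, V(M)) + 107)**2 = 2*(-385)*(-191 - 385) - ((-17 + 0) + 107)**2 = 2*(-385)*(-576) - (-17 + 107)**2 = 443520 - 1*90**2 = 443520 - 1*8100 = 443520 - 8100 = 435420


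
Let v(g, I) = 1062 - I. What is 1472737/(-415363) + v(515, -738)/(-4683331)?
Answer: -6898062500347/1945282414153 ≈ -3.5460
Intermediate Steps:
1472737/(-415363) + v(515, -738)/(-4683331) = 1472737/(-415363) + (1062 - 1*(-738))/(-4683331) = 1472737*(-1/415363) + (1062 + 738)*(-1/4683331) = -1472737/415363 + 1800*(-1/4683331) = -1472737/415363 - 1800/4683331 = -6898062500347/1945282414153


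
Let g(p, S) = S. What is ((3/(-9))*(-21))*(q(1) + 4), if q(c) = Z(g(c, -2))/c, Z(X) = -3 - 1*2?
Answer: -7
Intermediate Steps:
Z(X) = -5 (Z(X) = -3 - 2 = -5)
q(c) = -5/c
((3/(-9))*(-21))*(q(1) + 4) = ((3/(-9))*(-21))*(-5/1 + 4) = ((3*(-1/9))*(-21))*(-5*1 + 4) = (-1/3*(-21))*(-5 + 4) = 7*(-1) = -7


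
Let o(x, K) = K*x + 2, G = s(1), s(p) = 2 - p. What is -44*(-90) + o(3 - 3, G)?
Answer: 3962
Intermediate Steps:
G = 1 (G = 2 - 1*1 = 2 - 1 = 1)
o(x, K) = 2 + K*x
-44*(-90) + o(3 - 3, G) = -44*(-90) + (2 + 1*(3 - 3)) = 3960 + (2 + 1*0) = 3960 + (2 + 0) = 3960 + 2 = 3962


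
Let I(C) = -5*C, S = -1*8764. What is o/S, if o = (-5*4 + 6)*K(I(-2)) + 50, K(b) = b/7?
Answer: -15/4382 ≈ -0.0034231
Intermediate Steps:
S = -8764
K(b) = b/7 (K(b) = b*(⅐) = b/7)
o = 30 (o = (-5*4 + 6)*((-5*(-2))/7) + 50 = (-20 + 6)*((⅐)*10) + 50 = -14*10/7 + 50 = -20 + 50 = 30)
o/S = 30/(-8764) = 30*(-1/8764) = -15/4382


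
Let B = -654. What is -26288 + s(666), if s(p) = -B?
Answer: -25634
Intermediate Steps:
s(p) = 654 (s(p) = -1*(-654) = 654)
-26288 + s(666) = -26288 + 654 = -25634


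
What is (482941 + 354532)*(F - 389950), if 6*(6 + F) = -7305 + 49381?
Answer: -962114106590/3 ≈ -3.2070e+11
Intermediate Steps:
F = 21020/3 (F = -6 + (-7305 + 49381)/6 = -6 + (⅙)*42076 = -6 + 21038/3 = 21020/3 ≈ 7006.7)
(482941 + 354532)*(F - 389950) = (482941 + 354532)*(21020/3 - 389950) = 837473*(-1148830/3) = -962114106590/3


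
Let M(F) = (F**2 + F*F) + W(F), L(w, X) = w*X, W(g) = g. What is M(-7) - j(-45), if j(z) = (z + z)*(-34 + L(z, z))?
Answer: 179281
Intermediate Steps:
L(w, X) = X*w
j(z) = 2*z*(-34 + z**2) (j(z) = (z + z)*(-34 + z*z) = (2*z)*(-34 + z**2) = 2*z*(-34 + z**2))
M(F) = F + 2*F**2 (M(F) = (F**2 + F*F) + F = (F**2 + F**2) + F = 2*F**2 + F = F + 2*F**2)
M(-7) - j(-45) = -7*(1 + 2*(-7)) - 2*(-45)*(-34 + (-45)**2) = -7*(1 - 14) - 2*(-45)*(-34 + 2025) = -7*(-13) - 2*(-45)*1991 = 91 - 1*(-179190) = 91 + 179190 = 179281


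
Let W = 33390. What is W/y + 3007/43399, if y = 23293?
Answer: 1519134661/1010892907 ≈ 1.5028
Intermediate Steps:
W/y + 3007/43399 = 33390/23293 + 3007/43399 = 1519134661/1010892907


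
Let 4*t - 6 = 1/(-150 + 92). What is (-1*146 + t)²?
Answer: 1123925625/53824 ≈ 20882.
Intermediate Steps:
t = 347/232 (t = 3/2 + 1/(4*(-150 + 92)) = 3/2 + (¼)/(-58) = 3/2 + (¼)*(-1/58) = 3/2 - 1/232 = 347/232 ≈ 1.4957)
(-1*146 + t)² = (-1*146 + 347/232)² = (-146 + 347/232)² = (-33525/232)² = 1123925625/53824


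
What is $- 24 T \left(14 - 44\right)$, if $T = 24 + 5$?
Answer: $20880$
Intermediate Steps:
$T = 29$
$- 24 T \left(14 - 44\right) = \left(-24\right) 29 \left(14 - 44\right) = - 696 \left(14 - 44\right) = \left(-696\right) \left(-30\right) = 20880$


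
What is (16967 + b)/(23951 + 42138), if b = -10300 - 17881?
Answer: -11214/66089 ≈ -0.16968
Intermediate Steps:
b = -28181
(16967 + b)/(23951 + 42138) = (16967 - 28181)/(23951 + 42138) = -11214/66089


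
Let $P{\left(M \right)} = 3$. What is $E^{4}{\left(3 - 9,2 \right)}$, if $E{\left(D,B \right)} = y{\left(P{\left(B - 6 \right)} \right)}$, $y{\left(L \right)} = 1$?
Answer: $1$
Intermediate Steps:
$E{\left(D,B \right)} = 1$
$E^{4}{\left(3 - 9,2 \right)} = 1^{4} = 1$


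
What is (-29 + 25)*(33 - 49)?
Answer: 64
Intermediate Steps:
(-29 + 25)*(33 - 49) = -4*(-16) = 64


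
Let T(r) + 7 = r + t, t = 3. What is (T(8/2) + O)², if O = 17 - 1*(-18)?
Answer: 1225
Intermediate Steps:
O = 35 (O = 17 + 18 = 35)
T(r) = -4 + r (T(r) = -7 + (r + 3) = -7 + (3 + r) = -4 + r)
(T(8/2) + O)² = ((-4 + 8/2) + 35)² = ((-4 + 8*(½)) + 35)² = ((-4 + 4) + 35)² = (0 + 35)² = 35² = 1225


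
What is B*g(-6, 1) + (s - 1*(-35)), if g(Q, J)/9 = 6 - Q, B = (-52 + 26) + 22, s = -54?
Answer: -451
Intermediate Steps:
B = -4 (B = -26 + 22 = -4)
g(Q, J) = 54 - 9*Q (g(Q, J) = 9*(6 - Q) = 54 - 9*Q)
B*g(-6, 1) + (s - 1*(-35)) = -4*(54 - 9*(-6)) + (-54 - 1*(-35)) = -4*(54 + 54) + (-54 + 35) = -4*108 - 19 = -432 - 19 = -451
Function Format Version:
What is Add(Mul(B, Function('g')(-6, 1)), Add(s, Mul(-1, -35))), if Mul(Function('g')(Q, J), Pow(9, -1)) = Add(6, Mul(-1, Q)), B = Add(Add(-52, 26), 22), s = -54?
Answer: -451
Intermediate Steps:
B = -4 (B = Add(-26, 22) = -4)
Function('g')(Q, J) = Add(54, Mul(-9, Q)) (Function('g')(Q, J) = Mul(9, Add(6, Mul(-1, Q))) = Add(54, Mul(-9, Q)))
Add(Mul(B, Function('g')(-6, 1)), Add(s, Mul(-1, -35))) = Add(Mul(-4, Add(54, Mul(-9, -6))), Add(-54, Mul(-1, -35))) = Add(Mul(-4, Add(54, 54)), Add(-54, 35)) = Add(Mul(-4, 108), -19) = Add(-432, -19) = -451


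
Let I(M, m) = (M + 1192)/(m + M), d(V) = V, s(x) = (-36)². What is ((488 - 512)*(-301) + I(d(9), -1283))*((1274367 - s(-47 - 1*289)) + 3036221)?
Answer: 1525186888850/49 ≈ 3.1126e+10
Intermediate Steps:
s(x) = 1296
I(M, m) = (1192 + M)/(M + m)
((488 - 512)*(-301) + I(d(9), -1283))*((1274367 - s(-47 - 1*289)) + 3036221) = ((488 - 512)*(-301) + (1192 + 9)/(9 - 1283))*((1274367 - 1*1296) + 3036221) = (-24*(-301) + 1201/(-1274))*((1274367 - 1296) + 3036221) = (7224 - 1/1274*1201)*(1273071 + 3036221) = (7224 - 1201/1274)*4309292 = (9202175/1274)*4309292 = 1525186888850/49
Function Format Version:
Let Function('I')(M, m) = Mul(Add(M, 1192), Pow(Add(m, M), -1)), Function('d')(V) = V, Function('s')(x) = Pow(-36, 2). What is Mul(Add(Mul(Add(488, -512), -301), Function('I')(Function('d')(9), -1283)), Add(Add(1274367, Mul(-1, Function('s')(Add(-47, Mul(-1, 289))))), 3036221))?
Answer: Rational(1525186888850, 49) ≈ 3.1126e+10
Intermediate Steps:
Function('s')(x) = 1296
Function('I')(M, m) = Mul(Pow(Add(M, m), -1), Add(1192, M)) (Function('I')(M, m) = Mul(Add(1192, M), Pow(Add(M, m), -1)) = Mul(Pow(Add(M, m), -1), Add(1192, M)))
Mul(Add(Mul(Add(488, -512), -301), Function('I')(Function('d')(9), -1283)), Add(Add(1274367, Mul(-1, Function('s')(Add(-47, Mul(-1, 289))))), 3036221)) = Mul(Add(Mul(Add(488, -512), -301), Mul(Pow(Add(9, -1283), -1), Add(1192, 9))), Add(Add(1274367, Mul(-1, 1296)), 3036221)) = Mul(Add(Mul(-24, -301), Mul(Pow(-1274, -1), 1201)), Add(Add(1274367, -1296), 3036221)) = Mul(Add(7224, Mul(Rational(-1, 1274), 1201)), Add(1273071, 3036221)) = Mul(Add(7224, Rational(-1201, 1274)), 4309292) = Mul(Rational(9202175, 1274), 4309292) = Rational(1525186888850, 49)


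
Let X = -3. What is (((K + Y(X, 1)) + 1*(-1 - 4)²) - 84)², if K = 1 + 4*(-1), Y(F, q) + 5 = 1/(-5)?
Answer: 112896/25 ≈ 4515.8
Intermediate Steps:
Y(F, q) = -26/5 (Y(F, q) = -5 + 1/(-5) = -5 - ⅕ = -26/5)
K = -3 (K = 1 - 4 = -3)
(((K + Y(X, 1)) + 1*(-1 - 4)²) - 84)² = (((-3 - 26/5) + 1*(-1 - 4)²) - 84)² = ((-41/5 + 1*(-5)²) - 84)² = ((-41/5 + 1*25) - 84)² = ((-41/5 + 25) - 84)² = (84/5 - 84)² = (-336/5)² = 112896/25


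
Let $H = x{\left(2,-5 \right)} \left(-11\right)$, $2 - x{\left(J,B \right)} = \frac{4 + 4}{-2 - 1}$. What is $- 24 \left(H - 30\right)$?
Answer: $1952$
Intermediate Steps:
$x{\left(J,B \right)} = \frac{14}{3}$ ($x{\left(J,B \right)} = 2 - \frac{4 + 4}{-2 - 1} = 2 - \frac{8}{-3} = 2 - 8 \left(- \frac{1}{3}\right) = 2 - - \frac{8}{3} = 2 + \frac{8}{3} = \frac{14}{3}$)
$H = - \frac{154}{3}$ ($H = \frac{14}{3} \left(-11\right) = - \frac{154}{3} \approx -51.333$)
$- 24 \left(H - 30\right) = - 24 \left(- \frac{154}{3} - 30\right) = \left(-24\right) \left(- \frac{244}{3}\right) = 1952$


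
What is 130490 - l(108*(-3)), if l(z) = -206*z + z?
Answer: 64070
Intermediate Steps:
l(z) = -205*z
130490 - l(108*(-3)) = 130490 - (-205)*108*(-3) = 130490 - (-205)*(-324) = 130490 - 1*66420 = 130490 - 66420 = 64070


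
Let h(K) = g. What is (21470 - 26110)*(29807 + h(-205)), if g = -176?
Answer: -137487840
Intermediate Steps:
h(K) = -176
(21470 - 26110)*(29807 + h(-205)) = (21470 - 26110)*(29807 - 176) = -4640*29631 = -137487840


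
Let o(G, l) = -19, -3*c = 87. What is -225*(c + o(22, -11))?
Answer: 10800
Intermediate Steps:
c = -29 (c = -1/3*87 = -29)
-225*(c + o(22, -11)) = -225*(-29 - 19) = -225*(-48) = 10800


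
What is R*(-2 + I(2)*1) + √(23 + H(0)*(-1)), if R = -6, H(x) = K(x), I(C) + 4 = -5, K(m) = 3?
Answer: 66 + 2*√5 ≈ 70.472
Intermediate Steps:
I(C) = -9 (I(C) = -4 - 5 = -9)
H(x) = 3
R*(-2 + I(2)*1) + √(23 + H(0)*(-1)) = -6*(-2 - 9*1) + √(23 + 3*(-1)) = -6*(-2 - 9) + √(23 - 3) = -6*(-11) + √20 = 66 + 2*√5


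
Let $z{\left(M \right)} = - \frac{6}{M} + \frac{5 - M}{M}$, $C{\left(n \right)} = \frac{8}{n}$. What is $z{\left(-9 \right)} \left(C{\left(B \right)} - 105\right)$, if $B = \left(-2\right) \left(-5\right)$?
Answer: $\frac{4168}{45} \approx 92.622$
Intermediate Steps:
$B = 10$
$z{\left(M \right)} = - \frac{6}{M} + \frac{5 - M}{M}$
$z{\left(-9 \right)} \left(C{\left(B \right)} - 105\right) = \frac{-1 - -9}{-9} \left(\frac{8}{10} - 105\right) = - \frac{-1 + 9}{9} \left(8 \cdot \frac{1}{10} - 105\right) = \left(- \frac{1}{9}\right) 8 \left(\frac{4}{5} - 105\right) = \left(- \frac{8}{9}\right) \left(- \frac{521}{5}\right) = \frac{4168}{45}$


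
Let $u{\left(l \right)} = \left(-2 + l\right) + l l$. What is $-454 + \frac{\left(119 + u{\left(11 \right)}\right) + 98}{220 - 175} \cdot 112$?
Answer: $\frac{18434}{45} \approx 409.64$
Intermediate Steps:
$u{\left(l \right)} = -2 + l + l^{2}$ ($u{\left(l \right)} = \left(-2 + l\right) + l^{2} = -2 + l + l^{2}$)
$-454 + \frac{\left(119 + u{\left(11 \right)}\right) + 98}{220 - 175} \cdot 112 = -454 + \frac{\left(119 + \left(-2 + 11 + 11^{2}\right)\right) + 98}{220 - 175} \cdot 112 = -454 + \frac{\left(119 + \left(-2 + 11 + 121\right)\right) + 98}{45} \cdot 112 = -454 + \left(\left(119 + 130\right) + 98\right) \frac{1}{45} \cdot 112 = -454 + \left(249 + 98\right) \frac{1}{45} \cdot 112 = -454 + 347 \cdot \frac{1}{45} \cdot 112 = -454 + \frac{347}{45} \cdot 112 = -454 + \frac{38864}{45} = \frac{18434}{45}$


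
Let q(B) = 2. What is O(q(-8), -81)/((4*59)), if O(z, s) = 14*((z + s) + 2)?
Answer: -539/118 ≈ -4.5678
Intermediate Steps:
O(z, s) = 28 + 14*s + 14*z (O(z, s) = 14*((s + z) + 2) = 14*(2 + s + z) = 28 + 14*s + 14*z)
O(q(-8), -81)/((4*59)) = (28 + 14*(-81) + 14*2)/((4*59)) = (28 - 1134 + 28)/236 = -1078*1/236 = -539/118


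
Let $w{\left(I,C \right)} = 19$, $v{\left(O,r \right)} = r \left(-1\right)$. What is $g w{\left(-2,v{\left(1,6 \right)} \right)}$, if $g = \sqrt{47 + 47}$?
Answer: $19 \sqrt{94} \approx 184.21$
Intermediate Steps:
$v{\left(O,r \right)} = - r$
$g = \sqrt{94} \approx 9.6954$
$g w{\left(-2,v{\left(1,6 \right)} \right)} = \sqrt{94} \cdot 19 = 19 \sqrt{94}$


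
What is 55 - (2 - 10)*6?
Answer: 103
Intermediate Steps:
55 - (2 - 10)*6 = 55 - (-8)*6 = 55 - 1*(-48) = 55 + 48 = 103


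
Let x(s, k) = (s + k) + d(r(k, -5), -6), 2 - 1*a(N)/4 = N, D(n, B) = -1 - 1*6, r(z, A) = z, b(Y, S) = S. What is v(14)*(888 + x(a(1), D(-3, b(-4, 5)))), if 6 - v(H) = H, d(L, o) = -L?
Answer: -7136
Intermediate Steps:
D(n, B) = -7 (D(n, B) = -1 - 6 = -7)
a(N) = 8 - 4*N
v(H) = 6 - H
x(s, k) = s (x(s, k) = (s + k) - k = (k + s) - k = s)
v(14)*(888 + x(a(1), D(-3, b(-4, 5)))) = (6 - 1*14)*(888 + (8 - 4*1)) = (6 - 14)*(888 + (8 - 4)) = -8*(888 + 4) = -8*892 = -7136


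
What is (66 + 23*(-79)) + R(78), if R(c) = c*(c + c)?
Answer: 10417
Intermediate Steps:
R(c) = 2*c² (R(c) = c*(2*c) = 2*c²)
(66 + 23*(-79)) + R(78) = (66 + 23*(-79)) + 2*78² = (66 - 1817) + 2*6084 = -1751 + 12168 = 10417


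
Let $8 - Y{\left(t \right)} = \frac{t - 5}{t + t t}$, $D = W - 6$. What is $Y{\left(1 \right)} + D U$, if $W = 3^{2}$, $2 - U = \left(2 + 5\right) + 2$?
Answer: $-11$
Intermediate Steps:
$U = -7$ ($U = 2 - \left(\left(2 + 5\right) + 2\right) = 2 - \left(7 + 2\right) = 2 - 9 = -7$)
$W = 9$
$D = 3$ ($D = 9 - 6 = 3$)
$Y{\left(t \right)} = 8 - \frac{-5 + t}{t + t^{2}}$ ($Y{\left(t \right)} = 8 - \frac{t - 5}{t + t t} = 8 - \frac{-5 + t}{t + t^{2}}$)
$Y{\left(1 \right)} + D U = \frac{5 + 7 \cdot 1 + 8 \cdot 1^{2}}{1 \left(1 + 1\right)} + 3 \left(-7\right) = 1 \cdot \frac{1}{2} \left(5 + 7 + 8 \cdot 1\right) - 21 = 1 \cdot \frac{1}{2} \left(5 + 7 + 8\right) - 21 = 1 \cdot \frac{1}{2} \cdot 20 - 21 = 10 - 21 = -11$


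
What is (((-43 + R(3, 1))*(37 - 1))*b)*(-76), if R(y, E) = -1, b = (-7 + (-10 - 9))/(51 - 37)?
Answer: -1564992/7 ≈ -2.2357e+5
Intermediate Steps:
b = -13/7 (b = (-7 - 19)/14 = -26*1/14 = -13/7 ≈ -1.8571)
(((-43 + R(3, 1))*(37 - 1))*b)*(-76) = (((-43 - 1)*(37 - 1))*(-13/7))*(-76) = (-44*36*(-13/7))*(-76) = -1584*(-13/7)*(-76) = (20592/7)*(-76) = -1564992/7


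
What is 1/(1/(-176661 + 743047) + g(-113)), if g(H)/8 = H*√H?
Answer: 566386/29623769795060826369 + 289996963300384*I*√113/29623769795060826369 ≈ 1.9119e-14 + 0.00010406*I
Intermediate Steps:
g(H) = 8*H^(3/2) (g(H) = 8*(H*√H) = 8*H^(3/2))
1/(1/(-176661 + 743047) + g(-113)) = 1/(1/(-176661 + 743047) + 8*(-113)^(3/2)) = 1/(1/566386 + 8*(-113*I*√113)) = 1/(1/566386 - 904*I*√113)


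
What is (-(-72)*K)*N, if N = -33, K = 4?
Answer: -9504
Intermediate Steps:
(-(-72)*K)*N = -(-72)*4*(-33) = -12*(-24)*(-33) = 288*(-33) = -9504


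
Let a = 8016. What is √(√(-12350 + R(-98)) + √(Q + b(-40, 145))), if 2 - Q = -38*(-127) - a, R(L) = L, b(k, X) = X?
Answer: √(√3337 + 4*I*√778) ≈ 9.5761 + 5.8254*I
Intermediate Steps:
Q = 3192 (Q = 2 - (-38*(-127) - 1*8016) = 2 - (4826 - 8016) = 2 - 1*(-3190) = 2 + 3190 = 3192)
√(√(-12350 + R(-98)) + √(Q + b(-40, 145))) = √(√(-12350 - 98) + √(3192 + 145)) = √(√(-12448) + √3337) = √(4*I*√778 + √3337) = √(√3337 + 4*I*√778)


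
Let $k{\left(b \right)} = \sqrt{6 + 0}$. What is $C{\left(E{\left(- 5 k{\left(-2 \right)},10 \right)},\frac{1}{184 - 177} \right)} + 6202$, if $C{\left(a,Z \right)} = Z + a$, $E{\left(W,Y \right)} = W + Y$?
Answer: $\frac{43485}{7} - 5 \sqrt{6} \approx 6199.9$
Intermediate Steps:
$k{\left(b \right)} = \sqrt{6}$
$C{\left(E{\left(- 5 k{\left(-2 \right)},10 \right)},\frac{1}{184 - 177} \right)} + 6202 = \left(\frac{1}{184 - 177} + \left(- 5 \sqrt{6} + 10\right)\right) + 6202 = \left(\frac{1}{7} + \left(10 - 5 \sqrt{6}\right)\right) + 6202 = \left(\frac{71}{7} - 5 \sqrt{6}\right) + 6202 = \frac{43485}{7} - 5 \sqrt{6}$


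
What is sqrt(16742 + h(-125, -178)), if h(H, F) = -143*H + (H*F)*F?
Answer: I*sqrt(3925883) ≈ 1981.4*I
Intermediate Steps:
h(H, F) = -143*H + H*F**2 (h(H, F) = -143*H + (F*H)*F = -143*H + H*F**2)
sqrt(16742 + h(-125, -178)) = sqrt(16742 - 125*(-143 + (-178)**2)) = sqrt(16742 - 125*(-143 + 31684)) = sqrt(16742 - 125*31541) = sqrt(16742 - 3942625) = sqrt(-3925883) = I*sqrt(3925883)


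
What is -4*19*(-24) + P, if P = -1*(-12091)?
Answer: 13915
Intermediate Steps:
P = 12091
-4*19*(-24) + P = -4*19*(-24) + 12091 = -76*(-24) + 12091 = 1824 + 12091 = 13915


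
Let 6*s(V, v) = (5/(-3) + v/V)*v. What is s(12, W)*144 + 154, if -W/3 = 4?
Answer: 922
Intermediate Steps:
W = -12 (W = -3*4 = -12)
s(V, v) = v*(-5/3 + v/V)/6 (s(V, v) = ((5/(-3) + v/V)*v)/6 = ((5*(-1/3) + v/V)*v)/6 = ((-5/3 + v/V)*v)/6 = (v*(-5/3 + v/V))/6 = v*(-5/3 + v/V)/6)
s(12, W)*144 + 154 = ((1/18)*(-12)*(-5*12 + 3*(-12))/12)*144 + 154 = ((1/18)*(-12)*(1/12)*(-60 - 36))*144 + 154 = ((1/18)*(-12)*(1/12)*(-96))*144 + 154 = (16/3)*144 + 154 = 768 + 154 = 922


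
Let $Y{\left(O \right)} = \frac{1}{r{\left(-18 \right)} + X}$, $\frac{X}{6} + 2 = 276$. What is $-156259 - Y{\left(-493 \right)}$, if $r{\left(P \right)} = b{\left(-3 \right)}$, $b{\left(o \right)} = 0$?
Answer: $- \frac{256889797}{1644} \approx -1.5626 \cdot 10^{5}$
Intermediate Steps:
$X = 1644$ ($X = -12 + 6 \cdot 276 = -12 + 1656 = 1644$)
$r{\left(P \right)} = 0$
$Y{\left(O \right)} = \frac{1}{1644}$ ($Y{\left(O \right)} = \frac{1}{0 + 1644} = \frac{1}{1644}$)
$-156259 - Y{\left(-493 \right)} = -156259 - \frac{1}{1644} = - \frac{256889797}{1644}$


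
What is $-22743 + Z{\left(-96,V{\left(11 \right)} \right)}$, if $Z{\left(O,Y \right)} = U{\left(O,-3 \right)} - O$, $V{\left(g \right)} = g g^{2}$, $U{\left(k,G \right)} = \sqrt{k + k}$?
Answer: $-22647 + 8 i \sqrt{3} \approx -22647.0 + 13.856 i$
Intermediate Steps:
$U{\left(k,G \right)} = \sqrt{2} \sqrt{k}$ ($U{\left(k,G \right)} = \sqrt{2 k} = \sqrt{2} \sqrt{k}$)
$V{\left(g \right)} = g^{3}$
$Z{\left(O,Y \right)} = - O + \sqrt{2} \sqrt{O}$ ($Z{\left(O,Y \right)} = \sqrt{2} \sqrt{O} - O = - O + \sqrt{2} \sqrt{O}$)
$-22743 + Z{\left(-96,V{\left(11 \right)} \right)} = -22743 + \left(\left(-1\right) \left(-96\right) + \sqrt{2} \sqrt{-96}\right) = -22743 + \left(96 + \sqrt{2} \cdot 4 i \sqrt{6}\right) = -22743 + \left(96 + 8 i \sqrt{3}\right) = -22647 + 8 i \sqrt{3}$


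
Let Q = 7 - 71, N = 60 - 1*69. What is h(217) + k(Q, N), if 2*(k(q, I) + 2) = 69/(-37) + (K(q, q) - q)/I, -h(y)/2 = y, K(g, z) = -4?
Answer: -97739/222 ≈ -440.27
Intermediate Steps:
N = -9 (N = 60 - 69 = -9)
h(y) = -2*y
Q = -64
k(q, I) = -217/74 + (-4 - q)/(2*I) (k(q, I) = -2 + (69/(-37) + (-4 - q)/I)/2 = -2 + (69*(-1/37) + (-4 - q)/I)/2 = -2 + (-69/37 + (-4 - q)/I)/2 = -2 + (-69/74 + (-4 - q)/(2*I)) = -217/74 + (-4 - q)/(2*I))
h(217) + k(Q, N) = -2*217 + (1/74)*(-148 - 217*(-9) - 37*(-64))/(-9) = -434 + (1/74)*(-⅑)*(-148 + 1953 + 2368) = -434 + (1/74)*(-⅑)*4173 = -434 - 1391/222 = -97739/222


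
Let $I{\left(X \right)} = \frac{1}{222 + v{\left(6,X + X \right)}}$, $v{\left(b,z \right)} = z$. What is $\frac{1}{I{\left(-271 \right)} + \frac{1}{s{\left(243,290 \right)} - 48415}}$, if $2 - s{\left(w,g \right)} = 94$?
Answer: $- \frac{15522240}{48827} \approx -317.9$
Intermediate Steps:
$s{\left(w,g \right)} = -92$ ($s{\left(w,g \right)} = 2 - 94 = -92$)
$I{\left(X \right)} = \frac{1}{222 + 2 X}$ ($I{\left(X \right)} = \frac{1}{222 + \left(X + X\right)} = \frac{1}{222 + 2 X}$)
$\frac{1}{I{\left(-271 \right)} + \frac{1}{s{\left(243,290 \right)} - 48415}} = \frac{1}{\frac{1}{2 \left(111 - 271\right)} + \frac{1}{-92 - 48415}} = \frac{1}{\frac{1}{2 \left(-160\right)} + \frac{1}{-48507}} = \frac{1}{\frac{1}{2} \left(- \frac{1}{160}\right) - \frac{1}{48507}} = \frac{1}{- \frac{1}{320} - \frac{1}{48507}} = \frac{1}{- \frac{48827}{15522240}} = - \frac{15522240}{48827}$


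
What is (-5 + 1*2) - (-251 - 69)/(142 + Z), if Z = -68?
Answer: 49/37 ≈ 1.3243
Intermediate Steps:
(-5 + 1*2) - (-251 - 69)/(142 + Z) = (-5 + 1*2) - (-251 - 69)/(142 - 68) = (-5 + 2) - (-320)/74 = -3 - (-320)/74 = -3 - 1*(-160/37) = -3 + 160/37 = 49/37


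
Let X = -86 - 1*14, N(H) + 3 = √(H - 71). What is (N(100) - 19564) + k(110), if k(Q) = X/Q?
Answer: -215247/11 + √29 ≈ -19563.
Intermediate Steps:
N(H) = -3 + √(-71 + H) (N(H) = -3 + √(H - 71) = -3 + √(-71 + H))
X = -100 (X = -86 - 14 = -100)
k(Q) = -100/Q
(N(100) - 19564) + k(110) = ((-3 + √(-71 + 100)) - 19564) - 100/110 = ((-3 + √29) - 19564) - 100*1/110 = (-19567 + √29) - 10/11 = -215247/11 + √29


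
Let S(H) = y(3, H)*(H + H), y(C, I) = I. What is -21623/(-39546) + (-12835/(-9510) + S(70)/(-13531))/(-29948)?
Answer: 396787792972943/725707318361688 ≈ 0.54676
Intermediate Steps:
S(H) = 2*H² (S(H) = H*(H + H) = H*(2*H) = 2*H²)
-21623/(-39546) + (-12835/(-9510) + S(70)/(-13531))/(-29948) = -21623/(-39546) + (-12835/(-9510) + (2*70²)/(-13531))/(-29948) = -21623*(-1/39546) + (-12835*(-1/9510) + (2*4900)*(-1/13531))*(-1/29948) = 21623/39546 + (2567/1902 + 9800*(-1/13531))*(-1/29948) = 21623/39546 + (2567/1902 - 1400/1933)*(-1/29948) = 21623/39546 + (2299211/3676566)*(-1/29948) = 21623/39546 - 2299211/110105798568 = 396787792972943/725707318361688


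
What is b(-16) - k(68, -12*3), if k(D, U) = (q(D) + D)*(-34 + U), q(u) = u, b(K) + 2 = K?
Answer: 9502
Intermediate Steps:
b(K) = -2 + K
k(D, U) = 2*D*(-34 + U) (k(D, U) = (D + D)*(-34 + U) = (2*D)*(-34 + U) = 2*D*(-34 + U))
b(-16) - k(68, -12*3) = (-2 - 16) - 2*68*(-34 - 12*3) = -18 - 2*68*(-34 - 36) = -18 - 2*68*(-70) = -18 - 1*(-9520) = -18 + 9520 = 9502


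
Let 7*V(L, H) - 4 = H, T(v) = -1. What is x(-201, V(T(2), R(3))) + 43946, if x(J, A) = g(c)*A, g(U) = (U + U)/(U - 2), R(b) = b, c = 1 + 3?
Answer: 43950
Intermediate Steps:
c = 4
V(L, H) = 4/7 + H/7
g(U) = 2*U/(-2 + U) (g(U) = (2*U)/(-2 + U) = 2*U/(-2 + U))
x(J, A) = 4*A (x(J, A) = (2*4/(-2 + 4))*A = (2*4/2)*A = (2*4*(½))*A = 4*A)
x(-201, V(T(2), R(3))) + 43946 = 4*(4/7 + (⅐)*3) + 43946 = 4*(4/7 + 3/7) + 43946 = 4*1 + 43946 = 4 + 43946 = 43950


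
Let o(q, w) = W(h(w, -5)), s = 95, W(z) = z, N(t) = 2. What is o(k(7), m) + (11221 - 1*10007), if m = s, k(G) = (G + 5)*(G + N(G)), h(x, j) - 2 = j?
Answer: 1211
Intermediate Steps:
h(x, j) = 2 + j
k(G) = (2 + G)*(5 + G) (k(G) = (G + 5)*(G + 2) = (5 + G)*(2 + G) = (2 + G)*(5 + G))
m = 95
o(q, w) = -3 (o(q, w) = 2 - 5 = -3)
o(k(7), m) + (11221 - 1*10007) = -3 + (11221 - 1*10007) = -3 + (11221 - 10007) = -3 + 1214 = 1211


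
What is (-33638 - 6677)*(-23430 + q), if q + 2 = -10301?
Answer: 1359945895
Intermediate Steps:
q = -10303 (q = -2 - 10301 = -10303)
(-33638 - 6677)*(-23430 + q) = (-33638 - 6677)*(-23430 - 10303) = -40315*(-33733) = 1359945895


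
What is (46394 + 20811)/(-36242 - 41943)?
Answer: -13441/15637 ≈ -0.85956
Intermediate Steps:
(46394 + 20811)/(-36242 - 41943) = 67205/(-78185) = 67205*(-1/78185) = -13441/15637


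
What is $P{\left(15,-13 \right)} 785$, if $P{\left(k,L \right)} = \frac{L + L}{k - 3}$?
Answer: $- \frac{10205}{6} \approx -1700.8$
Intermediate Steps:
$P{\left(k,L \right)} = \frac{2 L}{-3 + k}$
$P{\left(15,-13 \right)} 785 = 2 \left(-13\right) \frac{1}{-3 + 15} \cdot 785 = 2 \left(-13\right) \frac{1}{12} \cdot 785 = \left(- \frac{13}{6}\right) 785 = - \frac{10205}{6}$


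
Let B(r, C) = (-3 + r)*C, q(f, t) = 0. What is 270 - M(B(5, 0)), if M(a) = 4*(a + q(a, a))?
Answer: 270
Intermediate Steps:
B(r, C) = C*(-3 + r)
M(a) = 4*a (M(a) = 4*(a + 0) = 4*a)
270 - M(B(5, 0)) = 270 - 4*0*(-3 + 5) = 270 - 4*0*2 = 270 - 4*0 = 270 - 1*0 = 270 + 0 = 270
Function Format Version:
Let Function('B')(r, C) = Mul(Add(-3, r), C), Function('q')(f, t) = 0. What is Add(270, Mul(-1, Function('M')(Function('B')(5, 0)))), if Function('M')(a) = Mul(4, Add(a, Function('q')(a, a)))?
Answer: 270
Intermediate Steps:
Function('B')(r, C) = Mul(C, Add(-3, r))
Function('M')(a) = Mul(4, a) (Function('M')(a) = Mul(4, Add(a, 0)) = Mul(4, a))
Add(270, Mul(-1, Function('M')(Function('B')(5, 0)))) = Add(270, Mul(-1, Mul(4, Mul(0, Add(-3, 5))))) = Add(270, Mul(-1, Mul(4, Mul(0, 2)))) = Add(270, Mul(-1, Mul(4, 0))) = Add(270, Mul(-1, 0)) = Add(270, 0) = 270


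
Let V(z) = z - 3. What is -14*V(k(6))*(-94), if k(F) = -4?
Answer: -9212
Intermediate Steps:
V(z) = -3 + z
-14*V(k(6))*(-94) = -14*(-3 - 4)*(-94) = -14*(-7)*(-94) = 98*(-94) = -9212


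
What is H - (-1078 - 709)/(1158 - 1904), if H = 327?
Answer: 242155/746 ≈ 324.60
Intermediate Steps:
H - (-1078 - 709)/(1158 - 1904) = 327 - (-1078 - 709)/(1158 - 1904) = 327 - (-1787)/(-746) = 327 - (-1787)*(-1)/746 = 327 - 1*1787/746 = 327 - 1787/746 = 242155/746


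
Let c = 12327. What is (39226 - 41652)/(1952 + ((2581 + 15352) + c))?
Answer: -1213/16106 ≈ -0.075314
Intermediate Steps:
(39226 - 41652)/(1952 + ((2581 + 15352) + c)) = (39226 - 41652)/(1952 + ((2581 + 15352) + 12327)) = -2426/(1952 + (17933 + 12327)) = -2426/(1952 + 30260) = -2426/32212 = -2426*1/32212 = -1213/16106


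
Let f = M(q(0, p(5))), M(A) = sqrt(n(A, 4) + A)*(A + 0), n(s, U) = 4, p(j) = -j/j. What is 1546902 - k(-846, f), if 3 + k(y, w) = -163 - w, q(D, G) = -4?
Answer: 1547068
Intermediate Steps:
p(j) = -1 (p(j) = -1*1 = -1)
M(A) = A*sqrt(4 + A) (M(A) = sqrt(4 + A)*(A + 0) = sqrt(4 + A)*A = A*sqrt(4 + A))
f = 0 (f = -4*sqrt(4 - 4) = -4*sqrt(0) = -4*0 = 0)
k(y, w) = -166 - w (k(y, w) = -3 + (-163 - w) = -166 - w)
1546902 - k(-846, f) = 1546902 - (-166 - 1*0) = 1546902 - (-166 + 0) = 1546902 - 1*(-166) = 1546902 + 166 = 1547068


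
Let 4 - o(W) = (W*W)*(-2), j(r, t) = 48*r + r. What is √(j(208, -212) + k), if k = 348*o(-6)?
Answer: 4*√2290 ≈ 191.42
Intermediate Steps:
j(r, t) = 49*r
o(W) = 4 + 2*W² (o(W) = 4 - W*W*(-2) = 4 - W²*(-2) = 4 - (-2)*W² = 4 + 2*W²)
k = 26448 (k = 348*(4 + 2*(-6)²) = 348*(4 + 2*36) = 348*(4 + 72) = 348*76 = 26448)
√(j(208, -212) + k) = √(49*208 + 26448) = √(10192 + 26448) = √36640 = 4*√2290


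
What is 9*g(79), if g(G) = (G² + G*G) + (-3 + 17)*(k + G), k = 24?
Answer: 125316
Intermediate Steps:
g(G) = 336 + 2*G² + 14*G (g(G) = (G² + G*G) + (-3 + 17)*(24 + G) = (G² + G²) + 14*(24 + G) = 2*G² + (336 + 14*G) = 336 + 2*G² + 14*G)
9*g(79) = 9*(336 + 2*79² + 14*79) = 9*(336 + 2*6241 + 1106) = 9*(336 + 12482 + 1106) = 9*13924 = 125316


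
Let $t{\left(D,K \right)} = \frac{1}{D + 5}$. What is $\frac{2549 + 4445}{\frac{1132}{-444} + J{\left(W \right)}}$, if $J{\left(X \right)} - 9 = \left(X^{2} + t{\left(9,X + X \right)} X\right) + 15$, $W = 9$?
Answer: $\frac{10868676}{160207} \approx 67.841$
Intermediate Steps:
$t{\left(D,K \right)} = \frac{1}{5 + D}$
$J{\left(X \right)} = 24 + X^{2} + \frac{X}{14}$ ($J{\left(X \right)} = 9 + \left(\left(X^{2} + \frac{X}{5 + 9}\right) + 15\right) = 9 + \left(\left(X^{2} + \frac{X}{14}\right) + 15\right) = 9 + \left(15 + X^{2} + \frac{X}{14}\right) = 24 + X^{2} + \frac{X}{14}$)
$\frac{2549 + 4445}{\frac{1132}{-444} + J{\left(W \right)}} = \frac{2549 + 4445}{\frac{1132}{-444} + \left(24 + 9^{2} + \frac{1}{14} \cdot 9\right)} = \frac{6994}{1132 \left(- \frac{1}{444}\right) + \left(24 + 81 + \frac{9}{14}\right)} = \frac{6994}{- \frac{283}{111} + \frac{1479}{14}} = \frac{6994}{\frac{160207}{1554}} = 6994 \cdot \frac{1554}{160207} = \frac{10868676}{160207}$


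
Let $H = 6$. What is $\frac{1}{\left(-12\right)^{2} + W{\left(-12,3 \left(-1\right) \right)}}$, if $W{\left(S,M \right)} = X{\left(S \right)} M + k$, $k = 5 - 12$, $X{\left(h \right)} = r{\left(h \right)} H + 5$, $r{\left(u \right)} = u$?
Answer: $\frac{1}{338} \approx 0.0029586$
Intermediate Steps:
$X{\left(h \right)} = 5 + 6 h$ ($X{\left(h \right)} = h 6 + 5 = 6 h + 5 = 5 + 6 h$)
$k = -7$
$W{\left(S,M \right)} = -7 + M \left(5 + 6 S\right)$ ($W{\left(S,M \right)} = \left(5 + 6 S\right) M - 7 = M \left(5 + 6 S\right) - 7 = -7 + M \left(5 + 6 S\right)$)
$\frac{1}{\left(-12\right)^{2} + W{\left(-12,3 \left(-1\right) \right)}} = \frac{1}{\left(-12\right)^{2} - \left(7 - 3 \left(-1\right) \left(5 + 6 \left(-12\right)\right)\right)} = \frac{1}{144 - \left(7 + 3 \left(5 - 72\right)\right)} = \frac{1}{144 - -194} = \frac{1}{144 + \left(-7 + 201\right)} = \frac{1}{144 + 194} = \frac{1}{338}$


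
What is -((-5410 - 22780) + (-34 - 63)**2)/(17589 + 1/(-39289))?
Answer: 737886709/691054220 ≈ 1.0678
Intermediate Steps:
-((-5410 - 22780) + (-34 - 63)**2)/(17589 + 1/(-39289)) = -(-28190 + (-97)**2)/(17589 - 1/39289) = -(-28190 + 9409)/691054220/39289 = -(-18781)*39289/691054220 = -1*(-737886709/691054220) = 737886709/691054220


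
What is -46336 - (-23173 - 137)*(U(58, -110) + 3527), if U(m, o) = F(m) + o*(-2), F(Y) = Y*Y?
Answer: 165711074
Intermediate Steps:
F(Y) = Y²
U(m, o) = m² - 2*o (U(m, o) = m² + o*(-2) = m² - 2*o)
-46336 - (-23173 - 137)*(U(58, -110) + 3527) = -46336 - (-23173 - 137)*((58² - 2*(-110)) + 3527) = -46336 - (-23310)*((3364 + 220) + 3527) = -46336 - (-23310)*(3584 + 3527) = -46336 - (-23310)*7111 = -46336 - 1*(-165757410) = -46336 + 165757410 = 165711074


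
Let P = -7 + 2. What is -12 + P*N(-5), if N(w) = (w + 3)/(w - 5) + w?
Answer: 12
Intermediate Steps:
P = -5
N(w) = w + (3 + w)/(-5 + w) (N(w) = (3 + w)/(-5 + w) + w = w + (3 + w)/(-5 + w))
-12 + P*N(-5) = -12 - 5*(3 + (-5)² - 4*(-5))/(-5 - 5) = -12 - 5*(3 + 25 + 20)/(-10) = -12 - (-1)*48/2 = -12 - 5*(-24/5) = -12 + 24 = 12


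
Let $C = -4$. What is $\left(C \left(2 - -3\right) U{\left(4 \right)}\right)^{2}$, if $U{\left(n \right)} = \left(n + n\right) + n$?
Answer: $57600$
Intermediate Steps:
$U{\left(n \right)} = 3 n$ ($U{\left(n \right)} = 2 n + n = 3 n$)
$\left(C \left(2 - -3\right) U{\left(4 \right)}\right)^{2} = \left(- 4 \left(2 - -3\right) 3 \cdot 4\right)^{2} = \left(- 4 \left(2 + 3\right) 12\right)^{2} = \left(\left(-4\right) 5 \cdot 12\right)^{2} = \left(\left(-20\right) 12\right)^{2} = \left(-240\right)^{2} = 57600$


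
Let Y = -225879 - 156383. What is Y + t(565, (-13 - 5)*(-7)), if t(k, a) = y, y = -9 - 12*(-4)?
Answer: -382223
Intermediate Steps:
y = 39 (y = -9 + 48 = 39)
t(k, a) = 39
Y = -382262
Y + t(565, (-13 - 5)*(-7)) = -382262 + 39 = -382223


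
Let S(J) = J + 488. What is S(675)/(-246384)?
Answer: -1163/246384 ≈ -0.0047203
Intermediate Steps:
S(J) = 488 + J
S(675)/(-246384) = (488 + 675)/(-246384) = 1163*(-1/246384) = -1163/246384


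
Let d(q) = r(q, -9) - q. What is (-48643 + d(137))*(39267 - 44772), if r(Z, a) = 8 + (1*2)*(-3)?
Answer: 268522890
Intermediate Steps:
r(Z, a) = 2 (r(Z, a) = 8 + 2*(-3) = 8 - 6 = 2)
d(q) = 2 - q
(-48643 + d(137))*(39267 - 44772) = (-48643 + (2 - 1*137))*(39267 - 44772) = (-48643 + (2 - 137))*(-5505) = (-48643 - 135)*(-5505) = -48778*(-5505) = 268522890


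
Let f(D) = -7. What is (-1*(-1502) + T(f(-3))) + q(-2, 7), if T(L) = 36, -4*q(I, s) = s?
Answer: 6145/4 ≈ 1536.3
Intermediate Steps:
q(I, s) = -s/4
(-1*(-1502) + T(f(-3))) + q(-2, 7) = (-1*(-1502) + 36) - ¼*7 = (1502 + 36) - 7/4 = 1538 - 7/4 = 6145/4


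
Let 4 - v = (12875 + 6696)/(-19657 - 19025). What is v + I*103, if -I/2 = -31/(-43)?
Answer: -239528395/1663326 ≈ -144.01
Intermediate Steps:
I = -62/43 (I = -(-62)/(-43) = -(-62)*(-1)/43 = -2*31/43 = -62/43 ≈ -1.4419)
v = 174299/38682 (v = 4 - (12875 + 6696)/(-19657 - 19025) = 4 - 19571/(-38682) = 4 - 19571*(-1)/38682 = 4 - 1*(-19571/38682) = 4 + 19571/38682 = 174299/38682 ≈ 4.5059)
v + I*103 = 174299/38682 - 62/43*103 = 174299/38682 - 6386/43 = -239528395/1663326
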